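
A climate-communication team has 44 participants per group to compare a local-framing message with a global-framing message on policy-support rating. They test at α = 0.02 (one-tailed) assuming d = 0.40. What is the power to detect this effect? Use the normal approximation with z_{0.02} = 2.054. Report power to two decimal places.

power ≈ 0.43

For two equal groups, power = Φ(d·√(n/2) − z_{α}).
d·√(n/2) = 0.40 × √(44/2) = 0.40 × 4.690 = 1.876.
z_β = 1.876 − 2.054 = -0.178.
Power = Φ(-0.178) = 0.429.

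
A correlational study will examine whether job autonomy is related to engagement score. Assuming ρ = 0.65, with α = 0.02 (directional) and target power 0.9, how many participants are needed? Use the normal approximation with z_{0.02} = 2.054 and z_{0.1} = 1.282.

n = 22

Fisher's z: C = ½·ln((1+r)/(1−r)) = ½·ln(4.7143) = 0.7753.
n = ((z_{α} + z_β)/C)² + 3.
(2.054 + 1.282) / 0.7753 = 3.336 / 0.7753 = 4.303.
n = 4.303² + 3 = 18.51 + 3 = 21.5.
Round up.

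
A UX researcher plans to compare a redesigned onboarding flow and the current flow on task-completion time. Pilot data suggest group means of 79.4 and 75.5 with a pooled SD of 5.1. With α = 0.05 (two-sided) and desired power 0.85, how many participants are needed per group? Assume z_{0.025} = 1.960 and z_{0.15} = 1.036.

Cohen's d = |M₁ − M₂| / SD_pooled = |79.4 − 75.5| / 5.1 = 3.9 / 5.1 = 0.765.
For two independent groups with equal n: n = 2·((z_{α/2} + z_β) / d)².
z_{α/2} + z_β = 1.960 + 1.036 = 2.996.
n = 2 × (2.996 / 0.765)² = 2 × 3.916² = 2 × 15.34 = 30.7.
Round up to the next whole participant.

n = 31 per group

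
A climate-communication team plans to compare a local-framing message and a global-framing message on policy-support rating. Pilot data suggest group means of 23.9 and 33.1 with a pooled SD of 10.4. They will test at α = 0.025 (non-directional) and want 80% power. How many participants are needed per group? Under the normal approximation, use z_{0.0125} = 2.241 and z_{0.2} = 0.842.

Cohen's d = |M₁ − M₂| / SD_pooled = |23.9 − 33.1| / 10.4 = 9.2 / 10.4 = 0.885.
For two independent groups with equal n: n = 2·((z_{α/2} + z_β) / d)².
z_{α/2} + z_β = 2.241 + 0.842 = 3.083.
n = 2 × (3.083 / 0.885)² = 2 × 3.484² = 2 × 12.14 = 24.3.
Round up to the next whole participant.

n = 25 per group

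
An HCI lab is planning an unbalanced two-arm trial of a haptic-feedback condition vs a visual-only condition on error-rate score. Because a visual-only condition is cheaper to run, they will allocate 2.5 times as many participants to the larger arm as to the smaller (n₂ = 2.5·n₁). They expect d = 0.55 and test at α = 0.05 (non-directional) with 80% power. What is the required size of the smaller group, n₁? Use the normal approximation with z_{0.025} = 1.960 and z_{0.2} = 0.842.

n₁ = 37

With allocation ratio k = n₂/n₁ = 2.5, Var(x̄₁−x̄₂) = σ²(1/n₁ + 1/(k·n₁)) = σ²·(k+1)/(k·n₁).
So n₁ = (1 + 1/k)·((z_{α/2} + z_β)/d)² = 1.400 × (2.802/0.55)².
n₁ = 1.400 × 25.95 = 36.3.
Round up: n₁ = 37, giving n₂ = ⌈2.5 × 37⌉ = ⌈92.5⌉ = 93.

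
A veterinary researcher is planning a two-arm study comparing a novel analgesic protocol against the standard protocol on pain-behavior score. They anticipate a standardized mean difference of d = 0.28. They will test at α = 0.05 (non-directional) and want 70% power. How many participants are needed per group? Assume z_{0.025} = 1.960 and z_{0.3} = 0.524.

n = 158 per group

For two independent groups with equal n: n = 2·((z_{α/2} + z_β) / d)².
z_{α/2} + z_β = 1.960 + 0.524 = 2.484.
n = 2 × (2.484 / 0.28)² = 2 × 8.871² = 2 × 78.70 = 157.4.
Round up to the next whole participant.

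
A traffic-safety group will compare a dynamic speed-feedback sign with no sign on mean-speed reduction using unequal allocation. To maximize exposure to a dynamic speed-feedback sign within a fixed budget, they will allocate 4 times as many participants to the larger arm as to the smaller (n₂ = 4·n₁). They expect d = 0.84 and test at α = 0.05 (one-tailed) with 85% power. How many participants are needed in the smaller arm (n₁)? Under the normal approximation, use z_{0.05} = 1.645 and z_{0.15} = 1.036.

n₁ = 13

With allocation ratio k = n₂/n₁ = 4, Var(x̄₁−x̄₂) = σ²(1/n₁ + 1/(k·n₁)) = σ²·(k+1)/(k·n₁).
So n₁ = (1 + 1/k)·((z_{α} + z_β)/d)² = 1.250 × (2.681/0.84)².
n₁ = 1.250 × 10.19 = 12.7.
Round up: n₁ = 13, giving n₂ = 4 × 13 = 52.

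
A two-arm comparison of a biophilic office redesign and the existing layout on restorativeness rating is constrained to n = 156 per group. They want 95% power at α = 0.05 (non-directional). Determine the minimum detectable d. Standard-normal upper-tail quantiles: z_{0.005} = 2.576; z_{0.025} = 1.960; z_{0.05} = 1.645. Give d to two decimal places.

d_min ≈ 0.41

For two independent groups of n = 156 each: d_min = (z_{α/2} + z_β)·√(2/n).
z-sum = 1.960 + 1.645 = 3.605.
d_min = 3.605 × √(2/156) = 3.605 × 0.1132 = 0.408.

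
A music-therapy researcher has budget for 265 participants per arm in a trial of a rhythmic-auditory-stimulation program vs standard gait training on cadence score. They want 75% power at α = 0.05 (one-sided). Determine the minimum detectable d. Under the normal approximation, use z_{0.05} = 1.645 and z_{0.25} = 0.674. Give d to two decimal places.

d_min ≈ 0.20

For two independent groups of n = 265 each: d_min = (z_{α} + z_β)·√(2/n).
z-sum = 1.645 + 0.674 = 2.319.
d_min = 2.319 × √(2/265) = 2.319 × 0.0869 = 0.201.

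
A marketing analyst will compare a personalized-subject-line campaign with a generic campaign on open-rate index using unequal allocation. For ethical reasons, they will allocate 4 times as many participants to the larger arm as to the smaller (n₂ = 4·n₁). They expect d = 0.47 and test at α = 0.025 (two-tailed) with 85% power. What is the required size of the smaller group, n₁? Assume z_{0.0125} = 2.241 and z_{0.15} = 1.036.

n₁ = 61

With allocation ratio k = n₂/n₁ = 4, Var(x̄₁−x̄₂) = σ²(1/n₁ + 1/(k·n₁)) = σ²·(k+1)/(k·n₁).
So n₁ = (1 + 1/k)·((z_{α/2} + z_β)/d)² = 1.250 × (3.277/0.47)².
n₁ = 1.250 × 48.61 = 60.8.
Round up: n₁ = 61, giving n₂ = 4 × 61 = 244.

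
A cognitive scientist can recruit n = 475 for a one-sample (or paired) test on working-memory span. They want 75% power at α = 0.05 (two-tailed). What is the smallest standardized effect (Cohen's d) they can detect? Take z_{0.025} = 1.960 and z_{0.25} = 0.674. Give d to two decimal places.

d_min ≈ 0.12

For a single sample (or paired design) of n = 475: d_min = (z_{α/2} + z_β)/√n.
z-sum = 1.960 + 0.674 = 2.634.
d_min = 2.634 / √475 = 2.634 / 21.794 = 0.121.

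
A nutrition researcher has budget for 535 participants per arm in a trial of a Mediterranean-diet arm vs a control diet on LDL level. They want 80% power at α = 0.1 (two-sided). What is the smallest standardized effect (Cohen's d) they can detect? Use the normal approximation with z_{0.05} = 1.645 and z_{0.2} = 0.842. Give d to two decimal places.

d_min ≈ 0.15

For two independent groups of n = 535 each: d_min = (z_{α/2} + z_β)·√(2/n).
z-sum = 1.645 + 0.842 = 2.487.
d_min = 2.487 × √(2/535) = 2.487 × 0.0611 = 0.152.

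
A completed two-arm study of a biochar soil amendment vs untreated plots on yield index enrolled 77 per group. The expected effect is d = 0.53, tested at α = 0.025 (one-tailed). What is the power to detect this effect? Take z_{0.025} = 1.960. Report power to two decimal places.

power ≈ 0.91

For two equal groups, power = Φ(d·√(n/2) − z_{α}).
d·√(n/2) = 0.53 × √(77/2) = 0.53 × 6.205 = 3.289.
z_β = 3.289 − 1.960 = 1.329.
Power = Φ(1.329) = 0.908.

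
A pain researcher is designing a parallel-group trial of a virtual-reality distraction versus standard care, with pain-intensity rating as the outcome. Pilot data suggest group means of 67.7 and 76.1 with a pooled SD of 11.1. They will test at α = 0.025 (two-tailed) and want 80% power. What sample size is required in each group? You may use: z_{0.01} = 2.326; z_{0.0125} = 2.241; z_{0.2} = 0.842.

Cohen's d = |M₁ − M₂| / SD_pooled = |67.7 − 76.1| / 11.1 = 8.4 / 11.1 = 0.757.
For two independent groups with equal n: n = 2·((z_{α/2} + z_β) / d)².
z_{α/2} + z_β = 2.241 + 0.842 = 3.083.
n = 2 × (3.083 / 0.757)² = 2 × 4.073² = 2 × 16.59 = 33.2.
Round up to the next whole participant.

n = 34 per group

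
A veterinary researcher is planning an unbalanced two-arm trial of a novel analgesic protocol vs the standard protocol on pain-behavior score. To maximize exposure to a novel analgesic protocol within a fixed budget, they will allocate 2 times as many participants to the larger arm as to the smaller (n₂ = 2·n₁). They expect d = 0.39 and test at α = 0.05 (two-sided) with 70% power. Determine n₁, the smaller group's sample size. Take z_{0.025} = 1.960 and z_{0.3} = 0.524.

With allocation ratio k = n₂/n₁ = 2, Var(x̄₁−x̄₂) = σ²(1/n₁ + 1/(k·n₁)) = σ²·(k+1)/(k·n₁).
So n₁ = (1 + 1/k)·((z_{α/2} + z_β)/d)² = 1.500 × (2.484/0.39)².
n₁ = 1.500 × 40.57 = 60.9.
Round up: n₁ = 61, giving n₂ = 2 × 61 = 122.

n₁ = 61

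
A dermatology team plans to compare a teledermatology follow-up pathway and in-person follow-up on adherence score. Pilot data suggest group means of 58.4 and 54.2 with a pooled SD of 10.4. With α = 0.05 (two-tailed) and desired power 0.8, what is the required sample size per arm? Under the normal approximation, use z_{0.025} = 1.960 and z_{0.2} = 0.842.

n = 97 per group

Cohen's d = |M₁ − M₂| / SD_pooled = |58.4 − 54.2| / 10.4 = 4.2 / 10.4 = 0.404.
For two independent groups with equal n: n = 2·((z_{α/2} + z_β) / d)².
z_{α/2} + z_β = 1.960 + 0.842 = 2.802.
n = 2 × (2.802 / 0.404)² = 2 × 6.936² = 2 × 48.10 = 96.2.
Round up to the next whole participant.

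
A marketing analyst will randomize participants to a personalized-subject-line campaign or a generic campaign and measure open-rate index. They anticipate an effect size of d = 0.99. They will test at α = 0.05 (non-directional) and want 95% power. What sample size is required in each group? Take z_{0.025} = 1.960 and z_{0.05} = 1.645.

n = 27 per group

For two independent groups with equal n: n = 2·((z_{α/2} + z_β) / d)².
z_{α/2} + z_β = 1.960 + 1.645 = 3.605.
n = 2 × (3.605 / 0.99)² = 2 × 3.641² = 2 × 13.26 = 26.5.
Round up to the next whole participant.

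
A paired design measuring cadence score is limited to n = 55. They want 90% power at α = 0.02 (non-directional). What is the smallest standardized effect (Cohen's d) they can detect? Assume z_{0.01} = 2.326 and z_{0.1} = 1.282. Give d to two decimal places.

For a single sample (or paired design) of n = 55: d_min = (z_{α/2} + z_β)/√n.
z-sum = 2.326 + 1.282 = 3.608.
d_min = 3.608 / √55 = 3.608 / 7.416 = 0.487.

d_min ≈ 0.49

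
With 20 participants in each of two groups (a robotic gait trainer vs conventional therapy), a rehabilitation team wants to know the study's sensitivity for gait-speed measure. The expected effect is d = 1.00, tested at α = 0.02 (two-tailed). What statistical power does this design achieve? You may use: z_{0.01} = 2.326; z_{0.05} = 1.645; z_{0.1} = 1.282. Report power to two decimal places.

For two equal groups, power = Φ(d·√(n/2) − z_{α/2}).
d·√(n/2) = 1.00 × √(20/2) = 1.00 × 3.162 = 3.162.
z_β = 3.162 − 2.326 = 0.836.
Power = Φ(0.836) = 0.799.

power ≈ 0.80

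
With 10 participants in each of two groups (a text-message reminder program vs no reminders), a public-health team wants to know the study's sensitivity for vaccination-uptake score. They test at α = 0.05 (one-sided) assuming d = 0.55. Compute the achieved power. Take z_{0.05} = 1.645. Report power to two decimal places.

For two equal groups, power = Φ(d·√(n/2) − z_{α}).
d·√(n/2) = 0.55 × √(10/2) = 0.55 × 2.236 = 1.230.
z_β = 1.230 − 1.645 = -0.415.
Power = Φ(-0.415) = 0.339.

power ≈ 0.34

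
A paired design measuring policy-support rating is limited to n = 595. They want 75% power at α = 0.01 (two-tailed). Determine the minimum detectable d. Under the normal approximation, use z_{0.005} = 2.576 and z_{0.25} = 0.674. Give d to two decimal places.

For a single sample (or paired design) of n = 595: d_min = (z_{α/2} + z_β)/√n.
z-sum = 2.576 + 0.674 = 3.250.
d_min = 3.250 / √595 = 3.250 / 24.393 = 0.133.

d_min ≈ 0.13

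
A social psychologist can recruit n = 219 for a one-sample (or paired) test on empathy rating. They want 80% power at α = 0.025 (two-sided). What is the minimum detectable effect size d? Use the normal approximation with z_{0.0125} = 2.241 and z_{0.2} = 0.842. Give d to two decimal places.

For a single sample (or paired design) of n = 219: d_min = (z_{α/2} + z_β)/√n.
z-sum = 2.241 + 0.842 = 3.083.
d_min = 3.083 / √219 = 3.083 / 14.799 = 0.208.

d_min ≈ 0.21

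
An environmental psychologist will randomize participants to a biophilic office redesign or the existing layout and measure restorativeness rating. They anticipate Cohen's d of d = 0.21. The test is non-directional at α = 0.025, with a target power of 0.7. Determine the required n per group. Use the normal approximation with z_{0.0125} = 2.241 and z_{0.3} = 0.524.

For two independent groups with equal n: n = 2·((z_{α/2} + z_β) / d)².
z_{α/2} + z_β = 2.241 + 0.524 = 2.765.
n = 2 × (2.765 / 0.21)² = 2 × 13.167² = 2 × 173.36 = 346.7.
Round up to the next whole participant.

n = 347 per group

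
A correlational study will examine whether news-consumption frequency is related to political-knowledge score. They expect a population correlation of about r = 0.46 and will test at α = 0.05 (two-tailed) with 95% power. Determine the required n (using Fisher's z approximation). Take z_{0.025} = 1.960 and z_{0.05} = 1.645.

Fisher's z: C = ½·ln((1+r)/(1−r)) = ½·ln(2.7037) = 0.4973.
n = ((z_{α/2} + z_β)/C)² + 3.
(1.960 + 1.645) / 0.4973 = 3.605 / 0.4973 = 7.249.
n = 7.249² + 3 = 52.55 + 3 = 55.6.
Round up.

n = 56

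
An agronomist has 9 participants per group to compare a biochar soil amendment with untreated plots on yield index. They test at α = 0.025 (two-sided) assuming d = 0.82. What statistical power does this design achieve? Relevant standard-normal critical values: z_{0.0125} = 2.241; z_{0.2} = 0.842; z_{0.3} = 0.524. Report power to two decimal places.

For two equal groups, power = Φ(d·√(n/2) − z_{α/2}).
d·√(n/2) = 0.82 × √(9/2) = 0.82 × 2.121 = 1.739.
z_β = 1.739 − 2.241 = -0.502.
Power = Φ(-0.502) = 0.308.

power ≈ 0.31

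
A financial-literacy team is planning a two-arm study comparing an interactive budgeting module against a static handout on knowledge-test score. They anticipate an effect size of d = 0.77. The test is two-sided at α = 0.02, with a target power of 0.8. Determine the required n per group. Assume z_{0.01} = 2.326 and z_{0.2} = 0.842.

n = 34 per group

For two independent groups with equal n: n = 2·((z_{α/2} + z_β) / d)².
z_{α/2} + z_β = 2.326 + 0.842 = 3.168.
n = 2 × (3.168 / 0.77)² = 2 × 4.114² = 2 × 16.93 = 33.9.
Round up to the next whole participant.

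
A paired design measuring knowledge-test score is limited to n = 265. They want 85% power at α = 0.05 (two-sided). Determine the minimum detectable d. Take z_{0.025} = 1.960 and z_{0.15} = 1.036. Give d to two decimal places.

d_min ≈ 0.18

For a single sample (or paired design) of n = 265: d_min = (z_{α/2} + z_β)/√n.
z-sum = 1.960 + 1.036 = 2.996.
d_min = 2.996 / √265 = 2.996 / 16.279 = 0.184.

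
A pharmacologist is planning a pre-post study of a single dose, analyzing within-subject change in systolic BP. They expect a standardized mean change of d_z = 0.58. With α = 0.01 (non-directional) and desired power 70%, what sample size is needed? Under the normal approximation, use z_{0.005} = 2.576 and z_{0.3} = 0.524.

For a paired (one-sample on differences) test: n = ((z_{α/2} + z_β) / d)².
z_{α/2} + z_β = 2.576 + 0.524 = 3.100.
n = (3.100 / 0.58)² = 5.345² = 28.57.
Round up.

n = 29 pairs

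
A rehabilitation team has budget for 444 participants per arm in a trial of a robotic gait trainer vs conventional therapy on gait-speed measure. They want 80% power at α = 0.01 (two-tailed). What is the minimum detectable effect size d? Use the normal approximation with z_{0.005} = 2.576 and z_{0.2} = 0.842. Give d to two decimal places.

d_min ≈ 0.23

For two independent groups of n = 444 each: d_min = (z_{α/2} + z_β)·√(2/n).
z-sum = 2.576 + 0.842 = 3.418.
d_min = 3.418 × √(2/444) = 3.418 × 0.0671 = 0.229.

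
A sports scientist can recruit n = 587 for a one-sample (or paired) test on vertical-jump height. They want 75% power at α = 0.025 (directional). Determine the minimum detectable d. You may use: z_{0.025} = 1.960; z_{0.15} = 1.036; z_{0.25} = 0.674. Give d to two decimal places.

For a single sample (or paired design) of n = 587: d_min = (z_{α} + z_β)/√n.
z-sum = 1.960 + 0.674 = 2.634.
d_min = 2.634 / √587 = 2.634 / 24.228 = 0.109.

d_min ≈ 0.11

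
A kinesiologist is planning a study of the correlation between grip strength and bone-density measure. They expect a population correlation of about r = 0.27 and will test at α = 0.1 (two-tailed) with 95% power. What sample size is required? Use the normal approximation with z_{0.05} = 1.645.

n = 145

Fisher's z: C = ½·ln((1+r)/(1−r)) = ½·ln(1.7397) = 0.2769.
n = ((z_{α/2} + z_β)/C)² + 3.
(1.645 + 1.645) / 0.2769 = 3.290 / 0.2769 = 11.882.
n = 11.882² + 3 = 141.17 + 3 = 144.2.
Round up.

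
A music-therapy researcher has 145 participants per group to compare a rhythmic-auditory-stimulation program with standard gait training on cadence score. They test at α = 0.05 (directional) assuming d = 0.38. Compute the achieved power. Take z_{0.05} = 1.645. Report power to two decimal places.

power ≈ 0.94

For two equal groups, power = Φ(d·√(n/2) − z_{α}).
d·√(n/2) = 0.38 × √(145/2) = 0.38 × 8.515 = 3.236.
z_β = 3.236 − 1.645 = 1.591.
Power = Φ(1.591) = 0.944.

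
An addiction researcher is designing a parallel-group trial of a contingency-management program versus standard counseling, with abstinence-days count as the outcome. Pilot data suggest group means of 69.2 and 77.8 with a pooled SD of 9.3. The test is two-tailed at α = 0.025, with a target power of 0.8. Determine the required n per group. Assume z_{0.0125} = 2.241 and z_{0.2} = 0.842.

n = 23 per group

Cohen's d = |M₁ − M₂| / SD_pooled = |69.2 − 77.8| / 9.3 = 8.6 / 9.3 = 0.925.
For two independent groups with equal n: n = 2·((z_{α/2} + z_β) / d)².
z_{α/2} + z_β = 2.241 + 0.842 = 3.083.
n = 2 × (3.083 / 0.925)² = 2 × 3.333² = 2 × 11.11 = 22.2.
Round up to the next whole participant.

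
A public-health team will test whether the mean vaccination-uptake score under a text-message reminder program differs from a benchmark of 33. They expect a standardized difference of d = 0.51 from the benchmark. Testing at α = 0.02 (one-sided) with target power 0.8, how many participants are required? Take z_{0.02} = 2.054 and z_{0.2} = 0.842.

n = 33

For a one-sample test: n = ((z_{α} + z_β) / d)².
z_{α} + z_β = 2.054 + 0.842 = 2.896.
n = (2.896 / 0.51)² = 5.678² = 32.24.
Round up.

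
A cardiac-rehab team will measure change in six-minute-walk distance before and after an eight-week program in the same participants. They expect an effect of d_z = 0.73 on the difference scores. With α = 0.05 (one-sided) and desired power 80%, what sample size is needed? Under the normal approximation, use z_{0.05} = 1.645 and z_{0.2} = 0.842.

For a paired (one-sample on differences) test: n = ((z_{α} + z_β) / d)².
z_{α} + z_β = 1.645 + 0.842 = 2.487.
n = (2.487 / 0.73)² = 3.407² = 11.61.
Round up.

n = 12 pairs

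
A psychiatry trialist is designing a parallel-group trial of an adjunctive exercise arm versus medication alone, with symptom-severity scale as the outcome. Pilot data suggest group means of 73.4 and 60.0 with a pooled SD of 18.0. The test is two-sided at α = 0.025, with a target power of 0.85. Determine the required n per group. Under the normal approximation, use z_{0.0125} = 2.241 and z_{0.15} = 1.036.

n = 39 per group

Cohen's d = |M₁ − M₂| / SD_pooled = |73.4 − 60.0| / 18.0 = 13.4 / 18.0 = 0.744.
For two independent groups with equal n: n = 2·((z_{α/2} + z_β) / d)².
z_{α/2} + z_β = 2.241 + 1.036 = 3.277.
n = 2 × (3.277 / 0.744)² = 2 × 4.405² = 2 × 19.40 = 38.8.
Round up to the next whole participant.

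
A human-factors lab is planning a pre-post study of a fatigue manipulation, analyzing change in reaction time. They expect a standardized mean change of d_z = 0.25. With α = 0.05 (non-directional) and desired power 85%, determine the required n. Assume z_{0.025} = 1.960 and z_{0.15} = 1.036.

For a paired (one-sample on differences) test: n = ((z_{α/2} + z_β) / d)².
z_{α/2} + z_β = 1.960 + 1.036 = 2.996.
n = (2.996 / 0.25)² = 11.984² = 143.62.
Round up.

n = 144 pairs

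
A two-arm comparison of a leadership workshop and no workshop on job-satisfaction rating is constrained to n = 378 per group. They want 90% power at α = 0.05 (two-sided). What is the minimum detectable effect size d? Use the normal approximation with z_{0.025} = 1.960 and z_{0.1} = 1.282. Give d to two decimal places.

d_min ≈ 0.24

For two independent groups of n = 378 each: d_min = (z_{α/2} + z_β)·√(2/n).
z-sum = 1.960 + 1.282 = 3.242.
d_min = 3.242 × √(2/378) = 3.242 × 0.0727 = 0.236.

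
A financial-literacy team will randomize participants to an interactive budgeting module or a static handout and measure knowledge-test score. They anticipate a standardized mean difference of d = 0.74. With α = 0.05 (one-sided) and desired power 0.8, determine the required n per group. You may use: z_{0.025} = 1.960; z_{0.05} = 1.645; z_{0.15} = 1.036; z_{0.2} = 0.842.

For two independent groups with equal n: n = 2·((z_{α} + z_β) / d)².
z_{α} + z_β = 1.645 + 0.842 = 2.487.
n = 2 × (2.487 / 0.74)² = 2 × 3.361² = 2 × 11.30 = 22.6.
Round up to the next whole participant.

n = 23 per group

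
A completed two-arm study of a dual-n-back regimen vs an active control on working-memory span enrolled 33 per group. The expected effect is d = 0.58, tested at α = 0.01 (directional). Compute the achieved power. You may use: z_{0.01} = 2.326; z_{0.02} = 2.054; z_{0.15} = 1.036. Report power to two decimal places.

For two equal groups, power = Φ(d·√(n/2) − z_{α}).
d·√(n/2) = 0.58 × √(33/2) = 0.58 × 4.062 = 2.356.
z_β = 2.356 − 2.326 = 0.030.
Power = Φ(0.030) = 0.512.

power ≈ 0.51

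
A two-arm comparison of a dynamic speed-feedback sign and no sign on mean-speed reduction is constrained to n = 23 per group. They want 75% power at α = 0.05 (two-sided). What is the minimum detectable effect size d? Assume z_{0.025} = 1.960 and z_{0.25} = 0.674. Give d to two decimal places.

d_min ≈ 0.78

For two independent groups of n = 23 each: d_min = (z_{α/2} + z_β)·√(2/n).
z-sum = 1.960 + 0.674 = 2.634.
d_min = 2.634 × √(2/23) = 2.634 × 0.2949 = 0.777.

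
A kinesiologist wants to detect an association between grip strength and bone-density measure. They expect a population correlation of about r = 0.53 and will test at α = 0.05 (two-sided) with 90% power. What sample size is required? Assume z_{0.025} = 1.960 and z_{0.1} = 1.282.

n = 34

Fisher's z: C = ½·ln((1+r)/(1−r)) = ½·ln(3.2553) = 0.5901.
n = ((z_{α/2} + z_β)/C)² + 3.
(1.960 + 1.282) / 0.5901 = 3.242 / 0.5901 = 5.494.
n = 5.494² + 3 = 30.18 + 3 = 33.2.
Round up.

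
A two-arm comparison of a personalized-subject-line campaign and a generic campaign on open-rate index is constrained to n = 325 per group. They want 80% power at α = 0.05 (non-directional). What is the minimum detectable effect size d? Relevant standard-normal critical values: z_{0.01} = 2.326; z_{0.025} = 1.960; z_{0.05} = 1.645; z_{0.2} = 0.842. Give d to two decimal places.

For two independent groups of n = 325 each: d_min = (z_{α/2} + z_β)·√(2/n).
z-sum = 1.960 + 0.842 = 2.802.
d_min = 2.802 × √(2/325) = 2.802 × 0.0784 = 0.220.

d_min ≈ 0.22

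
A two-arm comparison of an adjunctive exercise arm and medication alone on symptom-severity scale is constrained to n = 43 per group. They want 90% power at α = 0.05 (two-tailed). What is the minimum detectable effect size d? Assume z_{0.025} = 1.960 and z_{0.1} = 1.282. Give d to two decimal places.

For two independent groups of n = 43 each: d_min = (z_{α/2} + z_β)·√(2/n).
z-sum = 1.960 + 1.282 = 3.242.
d_min = 3.242 × √(2/43) = 3.242 × 0.2157 = 0.699.

d_min ≈ 0.70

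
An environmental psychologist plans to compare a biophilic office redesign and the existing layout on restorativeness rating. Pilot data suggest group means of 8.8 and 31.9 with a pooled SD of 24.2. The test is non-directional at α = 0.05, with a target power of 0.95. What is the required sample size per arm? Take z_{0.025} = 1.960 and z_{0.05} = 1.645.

Cohen's d = |M₁ − M₂| / SD_pooled = |8.8 − 31.9| / 24.2 = 23.1 / 24.2 = 0.955.
For two independent groups with equal n: n = 2·((z_{α/2} + z_β) / d)².
z_{α/2} + z_β = 1.960 + 1.645 = 3.605.
n = 2 × (3.605 / 0.955)² = 2 × 3.775² = 2 × 14.25 = 28.5.
Round up to the next whole participant.

n = 29 per group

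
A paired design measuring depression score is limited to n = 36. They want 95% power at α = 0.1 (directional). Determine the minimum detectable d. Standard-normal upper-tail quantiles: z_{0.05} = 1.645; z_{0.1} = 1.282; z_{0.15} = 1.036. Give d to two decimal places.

For a single sample (or paired design) of n = 36: d_min = (z_{α} + z_β)/√n.
z-sum = 1.282 + 1.645 = 2.927.
d_min = 2.927 / √36 = 2.927 / 6.000 = 0.488.

d_min ≈ 0.49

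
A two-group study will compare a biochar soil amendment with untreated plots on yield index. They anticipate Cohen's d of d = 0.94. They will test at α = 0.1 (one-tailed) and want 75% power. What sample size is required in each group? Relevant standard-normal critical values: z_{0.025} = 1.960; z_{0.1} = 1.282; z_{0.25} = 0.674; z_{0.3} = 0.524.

For two independent groups with equal n: n = 2·((z_{α} + z_β) / d)².
z_{α} + z_β = 1.282 + 0.674 = 1.956.
n = 2 × (1.956 / 0.94)² = 2 × 2.081² = 2 × 4.33 = 8.7.
Round up to the next whole participant.

n = 9 per group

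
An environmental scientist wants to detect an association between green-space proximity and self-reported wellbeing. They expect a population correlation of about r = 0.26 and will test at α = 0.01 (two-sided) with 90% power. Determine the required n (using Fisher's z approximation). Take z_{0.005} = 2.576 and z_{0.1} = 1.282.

Fisher's z: C = ½·ln((1+r)/(1−r)) = ½·ln(1.7027) = 0.2661.
n = ((z_{α/2} + z_β)/C)² + 3.
(2.576 + 1.282) / 0.2661 = 3.858 / 0.2661 = 14.498.
n = 14.498² + 3 = 210.20 + 3 = 213.2.
Round up.

n = 214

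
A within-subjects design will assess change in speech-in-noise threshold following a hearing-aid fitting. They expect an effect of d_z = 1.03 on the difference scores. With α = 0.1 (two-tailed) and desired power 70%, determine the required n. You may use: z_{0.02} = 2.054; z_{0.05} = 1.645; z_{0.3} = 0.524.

n = 5 pairs

For a paired (one-sample on differences) test: n = ((z_{α/2} + z_β) / d)².
z_{α/2} + z_β = 1.645 + 0.524 = 2.169.
n = (2.169 / 1.03)² = 2.106² = 4.43.
Round up.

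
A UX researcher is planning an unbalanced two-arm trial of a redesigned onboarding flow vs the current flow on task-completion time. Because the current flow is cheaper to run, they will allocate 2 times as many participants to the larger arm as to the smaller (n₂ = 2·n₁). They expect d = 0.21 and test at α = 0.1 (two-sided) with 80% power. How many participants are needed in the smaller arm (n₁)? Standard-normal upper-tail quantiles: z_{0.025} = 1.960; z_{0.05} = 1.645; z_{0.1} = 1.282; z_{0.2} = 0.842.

n₁ = 211

With allocation ratio k = n₂/n₁ = 2, Var(x̄₁−x̄₂) = σ²(1/n₁ + 1/(k·n₁)) = σ²·(k+1)/(k·n₁).
So n₁ = (1 + 1/k)·((z_{α/2} + z_β)/d)² = 1.500 × (2.487/0.21)².
n₁ = 1.500 × 140.25 = 210.4.
Round up: n₁ = 211, giving n₂ = 2 × 211 = 422.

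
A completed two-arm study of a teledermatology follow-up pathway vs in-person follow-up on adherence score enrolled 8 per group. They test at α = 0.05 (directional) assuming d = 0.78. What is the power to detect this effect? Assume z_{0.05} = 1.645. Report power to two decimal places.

For two equal groups, power = Φ(d·√(n/2) − z_{α}).
d·√(n/2) = 0.78 × √(8/2) = 0.78 × 2.000 = 1.560.
z_β = 1.560 − 1.645 = -0.085.
Power = Φ(-0.085) = 0.466.

power ≈ 0.47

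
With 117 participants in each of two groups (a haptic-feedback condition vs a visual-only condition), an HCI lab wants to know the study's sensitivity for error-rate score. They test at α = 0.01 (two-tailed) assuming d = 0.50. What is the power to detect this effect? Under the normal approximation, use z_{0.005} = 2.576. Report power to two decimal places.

power ≈ 0.89

For two equal groups, power = Φ(d·√(n/2) − z_{α/2}).
d·√(n/2) = 0.50 × √(117/2) = 0.50 × 7.649 = 3.824.
z_β = 3.824 − 2.576 = 1.248.
Power = Φ(1.248) = 0.894.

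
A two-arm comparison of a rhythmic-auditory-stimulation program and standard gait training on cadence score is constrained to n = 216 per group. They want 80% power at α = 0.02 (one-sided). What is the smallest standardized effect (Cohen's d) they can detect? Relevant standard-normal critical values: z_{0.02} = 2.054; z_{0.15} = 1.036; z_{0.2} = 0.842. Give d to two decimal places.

d_min ≈ 0.28

For two independent groups of n = 216 each: d_min = (z_{α} + z_β)·√(2/n).
z-sum = 2.054 + 0.842 = 2.896.
d_min = 2.896 × √(2/216) = 2.896 × 0.0962 = 0.279.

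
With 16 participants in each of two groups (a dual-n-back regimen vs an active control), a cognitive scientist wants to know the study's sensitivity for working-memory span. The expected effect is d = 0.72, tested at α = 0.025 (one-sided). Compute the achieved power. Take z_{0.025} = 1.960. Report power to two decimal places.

power ≈ 0.53

For two equal groups, power = Φ(d·√(n/2) − z_{α}).
d·√(n/2) = 0.72 × √(16/2) = 0.72 × 2.828 = 2.036.
z_β = 2.036 − 1.960 = 0.076.
Power = Φ(0.076) = 0.530.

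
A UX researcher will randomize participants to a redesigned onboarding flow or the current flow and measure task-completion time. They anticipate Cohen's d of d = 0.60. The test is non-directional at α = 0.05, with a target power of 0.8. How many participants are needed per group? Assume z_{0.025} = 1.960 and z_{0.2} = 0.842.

n = 44 per group

For two independent groups with equal n: n = 2·((z_{α/2} + z_β) / d)².
z_{α/2} + z_β = 1.960 + 0.842 = 2.802.
n = 2 × (2.802 / 0.60)² = 2 × 4.670² = 2 × 21.81 = 43.6.
Round up to the next whole participant.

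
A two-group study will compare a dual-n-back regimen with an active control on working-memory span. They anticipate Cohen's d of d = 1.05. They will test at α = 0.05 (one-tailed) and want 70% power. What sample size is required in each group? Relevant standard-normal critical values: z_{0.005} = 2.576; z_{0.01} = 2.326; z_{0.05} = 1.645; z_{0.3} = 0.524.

For two independent groups with equal n: n = 2·((z_{α} + z_β) / d)².
z_{α} + z_β = 1.645 + 0.524 = 2.169.
n = 2 × (2.169 / 1.05)² = 2 × 2.066² = 2 × 4.27 = 8.5.
Round up to the next whole participant.

n = 9 per group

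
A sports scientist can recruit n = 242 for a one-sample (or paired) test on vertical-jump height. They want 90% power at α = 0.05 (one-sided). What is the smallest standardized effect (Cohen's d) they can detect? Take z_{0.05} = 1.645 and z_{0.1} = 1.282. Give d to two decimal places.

d_min ≈ 0.19

For a single sample (or paired design) of n = 242: d_min = (z_{α} + z_β)/√n.
z-sum = 1.645 + 1.282 = 2.927.
d_min = 2.927 / √242 = 2.927 / 15.556 = 0.188.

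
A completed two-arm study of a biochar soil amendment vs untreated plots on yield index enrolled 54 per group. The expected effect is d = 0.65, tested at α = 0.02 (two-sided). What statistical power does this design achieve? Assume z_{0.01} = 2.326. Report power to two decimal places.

power ≈ 0.85

For two equal groups, power = Φ(d·√(n/2) − z_{α/2}).
d·√(n/2) = 0.65 × √(54/2) = 0.65 × 5.196 = 3.377.
z_β = 3.377 − 2.326 = 1.051.
Power = Φ(1.051) = 0.853.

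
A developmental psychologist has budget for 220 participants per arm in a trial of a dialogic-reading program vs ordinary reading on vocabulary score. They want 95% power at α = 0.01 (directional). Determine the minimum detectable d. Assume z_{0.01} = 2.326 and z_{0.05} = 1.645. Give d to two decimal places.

For two independent groups of n = 220 each: d_min = (z_{α} + z_β)·√(2/n).
z-sum = 2.326 + 1.645 = 3.971.
d_min = 3.971 × √(2/220) = 3.971 × 0.0953 = 0.379.

d_min ≈ 0.38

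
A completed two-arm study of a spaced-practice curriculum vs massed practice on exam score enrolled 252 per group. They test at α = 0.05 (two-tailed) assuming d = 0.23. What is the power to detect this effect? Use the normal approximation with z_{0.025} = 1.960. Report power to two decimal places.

power ≈ 0.73

For two equal groups, power = Φ(d·√(n/2) − z_{α/2}).
d·√(n/2) = 0.23 × √(252/2) = 0.23 × 11.225 = 2.582.
z_β = 2.582 − 1.960 = 0.622.
Power = Φ(0.622) = 0.733.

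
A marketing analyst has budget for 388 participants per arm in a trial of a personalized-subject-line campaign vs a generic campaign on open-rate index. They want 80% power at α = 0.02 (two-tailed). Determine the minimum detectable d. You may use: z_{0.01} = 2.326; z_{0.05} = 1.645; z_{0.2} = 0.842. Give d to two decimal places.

For two independent groups of n = 388 each: d_min = (z_{α/2} + z_β)·√(2/n).
z-sum = 2.326 + 0.842 = 3.168.
d_min = 3.168 × √(2/388) = 3.168 × 0.0718 = 0.227.

d_min ≈ 0.23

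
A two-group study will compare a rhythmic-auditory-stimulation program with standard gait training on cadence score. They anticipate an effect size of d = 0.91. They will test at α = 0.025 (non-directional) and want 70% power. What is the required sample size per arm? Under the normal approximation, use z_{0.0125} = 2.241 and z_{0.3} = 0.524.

n = 19 per group

For two independent groups with equal n: n = 2·((z_{α/2} + z_β) / d)².
z_{α/2} + z_β = 2.241 + 0.524 = 2.765.
n = 2 × (2.765 / 0.91)² = 2 × 3.038² = 2 × 9.23 = 18.5.
Round up to the next whole participant.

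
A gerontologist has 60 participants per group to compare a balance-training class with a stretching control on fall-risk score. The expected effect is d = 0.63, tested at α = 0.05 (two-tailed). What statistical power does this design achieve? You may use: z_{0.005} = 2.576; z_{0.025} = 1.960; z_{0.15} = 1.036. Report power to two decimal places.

power ≈ 0.93

For two equal groups, power = Φ(d·√(n/2) − z_{α/2}).
d·√(n/2) = 0.63 × √(60/2) = 0.63 × 5.477 = 3.451.
z_β = 3.451 − 1.960 = 1.491.
Power = Φ(1.491) = 0.932.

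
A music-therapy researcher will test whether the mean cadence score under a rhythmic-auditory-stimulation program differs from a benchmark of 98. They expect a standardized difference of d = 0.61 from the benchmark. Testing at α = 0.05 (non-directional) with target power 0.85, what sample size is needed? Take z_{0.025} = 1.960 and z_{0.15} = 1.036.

n = 25

For a one-sample test: n = ((z_{α/2} + z_β) / d)².
z_{α/2} + z_β = 1.960 + 1.036 = 2.996.
n = (2.996 / 0.61)² = 4.911² = 24.12.
Round up.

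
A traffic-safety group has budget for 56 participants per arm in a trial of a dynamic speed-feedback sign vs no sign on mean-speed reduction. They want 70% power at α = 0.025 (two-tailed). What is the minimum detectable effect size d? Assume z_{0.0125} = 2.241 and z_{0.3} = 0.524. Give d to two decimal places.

For two independent groups of n = 56 each: d_min = (z_{α/2} + z_β)·√(2/n).
z-sum = 2.241 + 0.524 = 2.765.
d_min = 2.765 × √(2/56) = 2.765 × 0.1890 = 0.523.

d_min ≈ 0.52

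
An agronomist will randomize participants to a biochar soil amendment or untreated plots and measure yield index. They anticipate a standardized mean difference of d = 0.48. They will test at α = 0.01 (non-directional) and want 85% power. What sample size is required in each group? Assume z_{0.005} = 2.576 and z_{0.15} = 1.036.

n = 114 per group

For two independent groups with equal n: n = 2·((z_{α/2} + z_β) / d)².
z_{α/2} + z_β = 2.576 + 1.036 = 3.612.
n = 2 × (3.612 / 0.48)² = 2 × 7.525² = 2 × 56.63 = 113.3.
Round up to the next whole participant.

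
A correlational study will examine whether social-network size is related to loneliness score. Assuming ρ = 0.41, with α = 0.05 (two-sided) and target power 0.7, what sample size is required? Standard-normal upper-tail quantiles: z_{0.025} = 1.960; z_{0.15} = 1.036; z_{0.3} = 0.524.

Fisher's z: C = ½·ln((1+r)/(1−r)) = ½·ln(2.3898) = 0.4356.
n = ((z_{α/2} + z_β)/C)² + 3.
(1.960 + 0.524) / 0.4356 = 2.484 / 0.4356 = 5.702.
n = 5.702² + 3 = 32.52 + 3 = 35.5.
Round up.

n = 36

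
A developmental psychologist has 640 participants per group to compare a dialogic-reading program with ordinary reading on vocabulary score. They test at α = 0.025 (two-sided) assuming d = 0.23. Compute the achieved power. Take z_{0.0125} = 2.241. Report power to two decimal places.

power ≈ 0.97

For two equal groups, power = Φ(d·√(n/2) − z_{α/2}).
d·√(n/2) = 0.23 × √(640/2) = 0.23 × 17.889 = 4.114.
z_β = 4.114 − 2.241 = 1.873.
Power = Φ(1.873) = 0.969.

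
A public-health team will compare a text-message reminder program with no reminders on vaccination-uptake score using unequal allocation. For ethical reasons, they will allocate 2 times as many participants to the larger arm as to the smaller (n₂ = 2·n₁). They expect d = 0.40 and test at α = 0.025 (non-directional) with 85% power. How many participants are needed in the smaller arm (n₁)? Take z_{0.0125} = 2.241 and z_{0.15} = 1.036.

n₁ = 101

With allocation ratio k = n₂/n₁ = 2, Var(x̄₁−x̄₂) = σ²(1/n₁ + 1/(k·n₁)) = σ²·(k+1)/(k·n₁).
So n₁ = (1 + 1/k)·((z_{α/2} + z_β)/d)² = 1.500 × (3.277/0.40)².
n₁ = 1.500 × 67.12 = 100.7.
Round up: n₁ = 101, giving n₂ = 2 × 101 = 202.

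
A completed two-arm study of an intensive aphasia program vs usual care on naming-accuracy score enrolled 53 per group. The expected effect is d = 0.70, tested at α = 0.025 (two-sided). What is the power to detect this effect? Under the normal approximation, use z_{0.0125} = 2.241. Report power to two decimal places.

For two equal groups, power = Φ(d·√(n/2) − z_{α/2}).
d·√(n/2) = 0.70 × √(53/2) = 0.70 × 5.148 = 3.603.
z_β = 3.603 − 2.241 = 1.362.
Power = Φ(1.362) = 0.913.

power ≈ 0.91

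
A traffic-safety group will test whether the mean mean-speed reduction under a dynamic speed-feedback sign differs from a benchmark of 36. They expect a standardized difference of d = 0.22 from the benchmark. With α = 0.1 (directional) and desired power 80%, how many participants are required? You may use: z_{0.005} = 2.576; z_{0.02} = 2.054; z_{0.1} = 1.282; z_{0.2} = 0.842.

For a one-sample test: n = ((z_{α} + z_β) / d)².
z_{α} + z_β = 1.282 + 0.842 = 2.124.
n = (2.124 / 0.22)² = 9.655² = 93.21.
Round up.

n = 94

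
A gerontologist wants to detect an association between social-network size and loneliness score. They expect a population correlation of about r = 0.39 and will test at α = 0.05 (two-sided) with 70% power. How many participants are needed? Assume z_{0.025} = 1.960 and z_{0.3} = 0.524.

Fisher's z: C = ½·ln((1+r)/(1−r)) = ½·ln(2.2787) = 0.4118.
n = ((z_{α/2} + z_β)/C)² + 3.
(1.960 + 0.524) / 0.4118 = 2.484 / 0.4118 = 6.032.
n = 6.032² + 3 = 36.39 + 3 = 39.4.
Round up.

n = 40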